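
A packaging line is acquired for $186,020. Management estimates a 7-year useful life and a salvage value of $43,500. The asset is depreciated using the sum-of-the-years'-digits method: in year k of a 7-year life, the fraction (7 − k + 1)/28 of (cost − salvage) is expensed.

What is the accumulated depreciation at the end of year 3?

Depreciable base = $186,020 − $43,500 = $142,520.
Sum of the years' digits = 7+6+5+4+3+2+1 = 28.
Year 1: $142,520 × 7/28 = $35,630. Book value $150,390.
Year 2: $142,520 × 6/28 = $30,540. Book value $119,850.
Year 3: $142,520 × 5/28 = $25,450. Book value $94,400.
Accumulated through year 3 = $186,020 − $94,400 = $91,620.

$91,620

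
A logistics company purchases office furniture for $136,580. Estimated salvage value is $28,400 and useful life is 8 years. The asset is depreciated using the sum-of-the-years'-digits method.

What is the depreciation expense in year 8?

Depreciable base = $136,580 − $28,400 = $108,180.
Sum of the years' digits = 8+7+6+5+4+3+2+1 = 36.
Year 1: $108,180 × 8/36 = $24,040. Book value $112,540.
Year 2: $108,180 × 7/36 = $21,035. Book value $91,505.
Year 3: $108,180 × 6/36 = $18,030. Book value $73,475.
Year 4: $108,180 × 5/36 = $15,025. Book value $58,450.
Year 5: $108,180 × 4/36 = $12,020. Book value $46,430.
Year 6: $108,180 × 3/36 = $9,015. Book value $37,415.
Year 7: $108,180 × 2/36 = $6,010. Book value $31,405.
Year 8: $108,180 × 1/36 = $3,005. Book value $28,400.

$3,005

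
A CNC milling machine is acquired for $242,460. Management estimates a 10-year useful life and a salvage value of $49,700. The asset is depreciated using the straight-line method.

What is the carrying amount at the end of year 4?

Depreciable base = $242,460 − $49,700 = $192,760.
Annual expense = $192,760 / 10 = $19,276.
End of year 1: book value $223,184.
End of year 2: book value $203,908.
End of year 3: book value $184,632.
End of year 4: book value $165,356.

$165,356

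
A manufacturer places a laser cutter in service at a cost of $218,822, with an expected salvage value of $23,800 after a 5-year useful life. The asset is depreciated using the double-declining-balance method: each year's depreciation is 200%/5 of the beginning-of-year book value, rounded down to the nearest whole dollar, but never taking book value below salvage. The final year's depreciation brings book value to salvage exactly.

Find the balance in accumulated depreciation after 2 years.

Depreciable base = $218,822 − $23,800 = $195,022.
Year 1: ⌊$218,822 × 200%/5⌋ = $87,528. Book value $131,294.
Year 2: ⌊$131,294 × 200%/5⌋ = $52,517. Book value $78,777.
Accumulated through year 2 = $218,822 − $78,777 = $140,045.

$140,045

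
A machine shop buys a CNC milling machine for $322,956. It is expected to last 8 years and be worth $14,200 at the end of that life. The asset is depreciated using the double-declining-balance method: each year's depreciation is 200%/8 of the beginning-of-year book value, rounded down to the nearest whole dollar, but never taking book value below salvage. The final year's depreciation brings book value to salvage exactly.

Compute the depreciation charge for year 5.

$25,546

Depreciable base = $322,956 − $14,200 = $308,756.
Year 1: ⌊$322,956 × 200%/8⌋ = $80,739. Book value $242,217.
Year 2: ⌊$242,217 × 200%/8⌋ = $60,554. Book value $181,663.
Year 3: ⌊$181,663 × 200%/8⌋ = $45,415. Book value $136,248.
Year 4: ⌊$136,248 × 200%/8⌋ = $34,062. Book value $102,186.
Year 5: ⌊$102,186 × 200%/8⌋ = $25,546. Book value $76,640.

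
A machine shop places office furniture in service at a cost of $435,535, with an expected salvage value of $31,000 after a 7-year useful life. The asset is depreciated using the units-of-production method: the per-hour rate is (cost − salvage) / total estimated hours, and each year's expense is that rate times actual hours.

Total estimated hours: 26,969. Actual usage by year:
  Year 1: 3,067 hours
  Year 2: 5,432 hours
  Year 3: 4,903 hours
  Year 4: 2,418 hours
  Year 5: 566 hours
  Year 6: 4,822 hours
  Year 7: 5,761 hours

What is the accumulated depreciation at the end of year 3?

Depreciable base = $435,535 − $31,000 = $404,535.
Rate = $404,535 / 26,969 hours = $15 per hour.
Year 1: 3,067 × $15 = $46,005. Book value $389,530.
Year 2: 5,432 × $15 = $81,480. Book value $308,050.
Year 3: 4,903 × $15 = $73,545. Book value $234,505.
Accumulated through year 3 = $435,535 − $234,505 = $201,030.

$201,030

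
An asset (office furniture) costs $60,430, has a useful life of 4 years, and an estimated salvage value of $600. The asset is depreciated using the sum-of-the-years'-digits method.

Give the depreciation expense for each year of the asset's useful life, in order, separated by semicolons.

Depreciable base = $60,430 − $600 = $59,830.
Sum of the years' digits = 4+3+2+1 = 10.
Year 1: $59,830 × 4/10 = $23,932. Book value $36,498.
Year 2: $59,830 × 3/10 = $17,949. Book value $18,549.
Year 3: $59,830 × 2/10 = $11,966. Book value $6,583.
Year 4: $59,830 × 1/10 = $5,983. Book value $600.

$23,932; $17,949; $11,966; $5,983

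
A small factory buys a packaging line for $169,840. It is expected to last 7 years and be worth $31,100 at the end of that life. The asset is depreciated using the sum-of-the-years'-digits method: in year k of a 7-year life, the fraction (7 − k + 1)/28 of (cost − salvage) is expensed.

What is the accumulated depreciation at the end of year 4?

$109,010

Depreciable base = $169,840 − $31,100 = $138,740.
Sum of the years' digits = 7+6+5+4+3+2+1 = 28.
Year 1: $138,740 × 7/28 = $34,685. Book value $135,155.
Year 2: $138,740 × 6/28 = $29,730. Book value $105,425.
Year 3: $138,740 × 5/28 = $24,775. Book value $80,650.
Year 4: $138,740 × 4/28 = $19,820. Book value $60,830.
Accumulated through year 4 = $169,840 − $60,830 = $109,010.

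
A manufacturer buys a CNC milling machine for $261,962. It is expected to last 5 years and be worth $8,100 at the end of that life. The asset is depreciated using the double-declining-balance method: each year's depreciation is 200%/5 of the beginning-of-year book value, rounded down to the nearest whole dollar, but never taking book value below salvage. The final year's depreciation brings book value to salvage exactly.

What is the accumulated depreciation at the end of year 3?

Depreciable base = $261,962 − $8,100 = $253,862.
Year 1: ⌊$261,962 × 200%/5⌋ = $104,784. Book value $157,178.
Year 2: ⌊$157,178 × 200%/5⌋ = $62,871. Book value $94,307.
Year 3: ⌊$94,307 × 200%/5⌋ = $37,722. Book value $56,585.
Accumulated through year 3 = $261,962 − $56,585 = $205,377.

$205,377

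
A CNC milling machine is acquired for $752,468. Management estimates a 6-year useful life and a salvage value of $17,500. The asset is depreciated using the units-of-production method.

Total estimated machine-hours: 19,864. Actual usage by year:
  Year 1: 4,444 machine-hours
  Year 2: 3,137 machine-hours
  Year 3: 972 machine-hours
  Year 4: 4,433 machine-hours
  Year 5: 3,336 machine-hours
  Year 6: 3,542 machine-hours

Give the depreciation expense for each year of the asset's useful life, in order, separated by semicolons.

$164,428; $116,069; $35,964; $164,021; $123,432; $131,054

Depreciable base = $752,468 − $17,500 = $734,968.
Rate = $734,968 / 19,864 machine-hours = $37 per machine-hour.
Year 1: 4,444 × $37 = $164,428. Book value $588,040.
Year 2: 3,137 × $37 = $116,069. Book value $471,971.
Year 3: 972 × $37 = $35,964. Book value $436,007.
Year 4: 4,433 × $37 = $164,021. Book value $271,986.
Year 5: 3,336 × $37 = $123,432. Book value $148,554.
Year 6: 3,542 × $37 = $131,054. Book value $17,500.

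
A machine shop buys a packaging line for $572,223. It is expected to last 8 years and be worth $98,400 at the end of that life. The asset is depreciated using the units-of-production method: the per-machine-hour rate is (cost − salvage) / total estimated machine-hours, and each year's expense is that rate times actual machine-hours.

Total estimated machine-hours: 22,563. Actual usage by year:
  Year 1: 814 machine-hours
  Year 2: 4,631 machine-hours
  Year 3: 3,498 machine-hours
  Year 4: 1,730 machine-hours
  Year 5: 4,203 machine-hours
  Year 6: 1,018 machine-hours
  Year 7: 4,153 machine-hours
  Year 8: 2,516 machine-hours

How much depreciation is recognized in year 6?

Depreciable base = $572,223 − $98,400 = $473,823.
Rate = $473,823 / 22,563 machine-hours = $21 per machine-hour.
Year 1: 814 × $21 = $17,094. Book value $555,129.
Year 2: 4,631 × $21 = $97,251. Book value $457,878.
Year 3: 3,498 × $21 = $73,458. Book value $384,420.
Year 4: 1,730 × $21 = $36,330. Book value $348,090.
Year 5: 4,203 × $21 = $88,263. Book value $259,827.
Year 6: 1,018 × $21 = $21,378. Book value $238,449.

$21,378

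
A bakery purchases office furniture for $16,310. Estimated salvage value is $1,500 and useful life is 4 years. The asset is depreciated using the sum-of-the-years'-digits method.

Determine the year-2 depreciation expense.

$4,443

Depreciable base = $16,310 − $1,500 = $14,810.
Sum of the years' digits = 4+3+2+1 = 10.
Year 1: $14,810 × 4/10 = $5,924. Book value $10,386.
Year 2: $14,810 × 3/10 = $4,443. Book value $5,943.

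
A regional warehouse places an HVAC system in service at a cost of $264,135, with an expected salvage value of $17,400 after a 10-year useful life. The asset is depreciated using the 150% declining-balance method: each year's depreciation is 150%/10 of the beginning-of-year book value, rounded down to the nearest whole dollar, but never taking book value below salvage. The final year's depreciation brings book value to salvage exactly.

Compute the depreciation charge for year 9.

$10,796

Depreciable base = $264,135 − $17,400 = $246,735.
Year 1: ⌊$264,135 × 150%/10⌋ = $39,620. Book value $224,515.
Year 2: ⌊$224,515 × 150%/10⌋ = $33,677. Book value $190,838.
Year 3: ⌊$190,838 × 150%/10⌋ = $28,625. Book value $162,213.
Year 4: ⌊$162,213 × 150%/10⌋ = $24,331. Book value $137,882.
Year 5: ⌊$137,882 × 150%/10⌋ = $20,682. Book value $117,200.
Year 6: ⌊$117,200 × 150%/10⌋ = $17,580. Book value $99,620.
Year 7: ⌊$99,620 × 150%/10⌋ = $14,943. Book value $84,677.
Year 8: ⌊$84,677 × 150%/10⌋ = $12,701. Book value $71,976.
Year 9: ⌊$71,976 × 150%/10⌋ = $10,796. Book value $61,180.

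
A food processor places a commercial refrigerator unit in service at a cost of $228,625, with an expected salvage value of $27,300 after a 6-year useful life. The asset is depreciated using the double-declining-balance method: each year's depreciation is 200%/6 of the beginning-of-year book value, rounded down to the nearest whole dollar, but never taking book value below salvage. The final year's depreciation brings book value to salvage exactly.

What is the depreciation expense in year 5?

Depreciable base = $228,625 − $27,300 = $201,325.
Year 1: ⌊$228,625 × 200%/6⌋ = $76,208. Book value $152,417.
Year 2: ⌊$152,417 × 200%/6⌋ = $50,805. Book value $101,612.
Year 3: ⌊$101,612 × 200%/6⌋ = $33,870. Book value $67,742.
Year 4: ⌊$67,742 × 200%/6⌋ = $22,580. Book value $45,162.
Year 5: ⌊$45,162 × 200%/6⌋ = $15,054. Book value $30,108.

$15,054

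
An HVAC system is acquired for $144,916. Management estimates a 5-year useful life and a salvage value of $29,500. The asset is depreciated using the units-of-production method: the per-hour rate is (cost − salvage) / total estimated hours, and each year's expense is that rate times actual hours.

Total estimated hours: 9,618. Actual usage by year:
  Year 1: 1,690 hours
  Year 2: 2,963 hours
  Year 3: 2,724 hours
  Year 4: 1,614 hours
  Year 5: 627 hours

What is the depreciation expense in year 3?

$32,688

Depreciable base = $144,916 − $29,500 = $115,416.
Rate = $115,416 / 9,618 hours = $12 per hour.
Year 1: 1,690 × $12 = $20,280. Book value $124,636.
Year 2: 2,963 × $12 = $35,556. Book value $89,080.
Year 3: 2,724 × $12 = $32,688. Book value $56,392.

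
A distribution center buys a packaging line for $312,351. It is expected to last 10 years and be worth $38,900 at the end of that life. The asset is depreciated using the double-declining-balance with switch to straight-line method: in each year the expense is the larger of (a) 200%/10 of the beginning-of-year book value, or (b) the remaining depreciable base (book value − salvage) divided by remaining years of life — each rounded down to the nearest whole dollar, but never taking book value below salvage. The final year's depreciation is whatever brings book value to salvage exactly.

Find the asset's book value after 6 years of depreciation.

$81,882

Depreciable base = $312,351 − $38,900 = $273,451.
Year 1: DB = ⌊$312,351 × 200%/10⌋ = $62,470; SL = ⌊$273,451/10⌋ = $27,345 → take DB $62,470. Book value $249,881.
Year 2: DB = ⌊$249,881 × 200%/10⌋ = $49,976; SL = ⌊$210,981/9⌋ = $23,442 → take DB $49,976. Book value $199,905.
Year 3: DB = ⌊$199,905 × 200%/10⌋ = $39,981; SL = ⌊$161,005/8⌋ = $20,125 → take DB $39,981. Book value $159,924.
Year 4: DB = ⌊$159,924 × 200%/10⌋ = $31,984; SL = ⌊$121,024/7⌋ = $17,289 → take DB $31,984. Book value $127,940.
Year 5: DB = ⌊$127,940 × 200%/10⌋ = $25,588; SL = ⌊$89,040/6⌋ = $14,840 → take DB $25,588. Book value $102,352.
Year 6: DB = ⌊$102,352 × 200%/10⌋ = $20,470; SL = ⌊$63,452/5⌋ = $12,690 → take DB $20,470. Book value $81,882.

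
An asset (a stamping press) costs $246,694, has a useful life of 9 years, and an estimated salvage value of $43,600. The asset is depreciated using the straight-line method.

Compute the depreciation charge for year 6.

Depreciable base = $246,694 − $43,600 = $203,094.
Annual expense = $203,094 / 9 = $22,566.

$22,566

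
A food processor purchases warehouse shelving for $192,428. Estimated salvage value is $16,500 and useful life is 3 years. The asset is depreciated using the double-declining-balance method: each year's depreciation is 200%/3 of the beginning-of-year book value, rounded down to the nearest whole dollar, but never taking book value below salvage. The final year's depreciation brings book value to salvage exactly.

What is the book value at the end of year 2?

$21,381

Depreciable base = $192,428 − $16,500 = $175,928.
Year 1: ⌊$192,428 × 200%/3⌋ = $128,285. Book value $64,143.
Year 2: ⌊$64,143 × 200%/3⌋ = $42,762. Book value $21,381.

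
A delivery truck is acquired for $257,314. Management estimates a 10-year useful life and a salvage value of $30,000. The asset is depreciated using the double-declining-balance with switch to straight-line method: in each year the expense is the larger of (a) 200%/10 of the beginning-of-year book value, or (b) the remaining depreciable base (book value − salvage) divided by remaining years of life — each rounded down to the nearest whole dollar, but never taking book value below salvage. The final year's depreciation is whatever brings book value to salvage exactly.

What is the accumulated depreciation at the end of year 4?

Depreciable base = $257,314 − $30,000 = $227,314.
Year 1: DB = ⌊$257,314 × 200%/10⌋ = $51,462; SL = ⌊$227,314/10⌋ = $22,731 → take DB $51,462. Book value $205,852.
Year 2: DB = ⌊$205,852 × 200%/10⌋ = $41,170; SL = ⌊$175,852/9⌋ = $19,539 → take DB $41,170. Book value $164,682.
Year 3: DB = ⌊$164,682 × 200%/10⌋ = $32,936; SL = ⌊$134,682/8⌋ = $16,835 → take DB $32,936. Book value $131,746.
Year 4: DB = ⌊$131,746 × 200%/10⌋ = $26,349; SL = ⌊$101,746/7⌋ = $14,535 → take DB $26,349. Book value $105,397.
Accumulated through year 4 = $257,314 − $105,397 = $151,917.

$151,917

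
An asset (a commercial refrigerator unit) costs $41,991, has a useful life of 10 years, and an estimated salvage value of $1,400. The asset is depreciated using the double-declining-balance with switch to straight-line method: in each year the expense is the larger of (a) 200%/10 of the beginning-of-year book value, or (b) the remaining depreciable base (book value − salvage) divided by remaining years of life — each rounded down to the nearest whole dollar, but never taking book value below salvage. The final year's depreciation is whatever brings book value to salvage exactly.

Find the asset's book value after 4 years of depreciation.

$17,200

Depreciable base = $41,991 − $1,400 = $40,591.
Year 1: DB = ⌊$41,991 × 200%/10⌋ = $8,398; SL = ⌊$40,591/10⌋ = $4,059 → take DB $8,398. Book value $33,593.
Year 2: DB = ⌊$33,593 × 200%/10⌋ = $6,718; SL = ⌊$32,193/9⌋ = $3,577 → take DB $6,718. Book value $26,875.
Year 3: DB = ⌊$26,875 × 200%/10⌋ = $5,375; SL = ⌊$25,475/8⌋ = $3,184 → take DB $5,375. Book value $21,500.
Year 4: DB = ⌊$21,500 × 200%/10⌋ = $4,300; SL = ⌊$20,100/7⌋ = $2,871 → take DB $4,300. Book value $17,200.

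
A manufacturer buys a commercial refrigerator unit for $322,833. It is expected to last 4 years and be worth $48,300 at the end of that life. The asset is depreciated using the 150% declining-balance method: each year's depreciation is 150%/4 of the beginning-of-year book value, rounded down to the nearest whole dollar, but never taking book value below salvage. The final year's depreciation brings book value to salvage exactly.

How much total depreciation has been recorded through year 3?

Depreciable base = $322,833 − $48,300 = $274,533.
Year 1: ⌊$322,833 × 150%/4⌋ = $121,062. Book value $201,771.
Year 2: ⌊$201,771 × 150%/4⌋ = $75,664. Book value $126,107.
Year 3: ⌊$126,107 × 150%/4⌋ = $47,290. Book value $78,817.
Accumulated through year 3 = $322,833 − $78,817 = $244,016.

$244,016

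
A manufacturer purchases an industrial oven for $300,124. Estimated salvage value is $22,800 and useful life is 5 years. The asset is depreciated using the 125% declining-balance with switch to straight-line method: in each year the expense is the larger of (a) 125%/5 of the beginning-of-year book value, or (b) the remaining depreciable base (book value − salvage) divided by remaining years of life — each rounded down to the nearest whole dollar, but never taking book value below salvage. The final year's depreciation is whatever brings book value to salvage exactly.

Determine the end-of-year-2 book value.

Depreciable base = $300,124 − $22,800 = $277,324.
Year 1: DB = ⌊$300,124 × 125%/5⌋ = $75,031; SL = ⌊$277,324/5⌋ = $55,464 → take DB $75,031. Book value $225,093.
Year 2: DB = ⌊$225,093 × 125%/5⌋ = $56,273; SL = ⌊$202,293/4⌋ = $50,573 → take DB $56,273. Book value $168,820.

$168,820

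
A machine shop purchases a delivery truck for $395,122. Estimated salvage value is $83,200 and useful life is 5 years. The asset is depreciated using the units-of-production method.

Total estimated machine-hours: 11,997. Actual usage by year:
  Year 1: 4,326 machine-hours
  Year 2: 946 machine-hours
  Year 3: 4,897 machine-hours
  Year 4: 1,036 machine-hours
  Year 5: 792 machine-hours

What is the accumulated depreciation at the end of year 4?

Depreciable base = $395,122 − $83,200 = $311,922.
Rate = $311,922 / 11,997 machine-hours = $26 per machine-hour.
Year 1: 4,326 × $26 = $112,476. Book value $282,646.
Year 2: 946 × $26 = $24,596. Book value $258,050.
Year 3: 4,897 × $26 = $127,322. Book value $130,728.
Year 4: 1,036 × $26 = $26,936. Book value $103,792.
Accumulated through year 4 = $395,122 − $103,792 = $291,330.

$291,330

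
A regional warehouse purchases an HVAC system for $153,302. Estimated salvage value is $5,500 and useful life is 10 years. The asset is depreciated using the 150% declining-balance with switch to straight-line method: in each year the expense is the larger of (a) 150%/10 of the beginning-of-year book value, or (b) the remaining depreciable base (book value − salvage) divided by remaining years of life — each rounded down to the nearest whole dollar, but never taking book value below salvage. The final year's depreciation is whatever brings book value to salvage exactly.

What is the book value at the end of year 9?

$17,921

Depreciable base = $153,302 − $5,500 = $147,802.
Year 1: DB = ⌊$153,302 × 150%/10⌋ = $22,995; SL = ⌊$147,802/10⌋ = $14,780 → take DB $22,995. Book value $130,307.
Year 2: DB = ⌊$130,307 × 150%/10⌋ = $19,546; SL = ⌊$124,807/9⌋ = $13,867 → take DB $19,546. Book value $110,761.
Year 3: DB = ⌊$110,761 × 150%/10⌋ = $16,614; SL = ⌊$105,261/8⌋ = $13,157 → take DB $16,614. Book value $94,147.
Year 4: DB = ⌊$94,147 × 150%/10⌋ = $14,122; SL = ⌊$88,647/7⌋ = $12,663 → take DB $14,122. Book value $80,025.
Year 5: DB = ⌊$80,025 × 150%/10⌋ = $12,003; SL = ⌊$74,525/6⌋ = $12,420 → take SL $12,420. Book value $67,605.
Year 6: DB = ⌊$67,605 × 150%/10⌋ = $10,140; SL = ⌊$62,105/5⌋ = $12,421 → take SL $12,421. Book value $55,184.
Year 7: DB = ⌊$55,184 × 150%/10⌋ = $8,277; SL = ⌊$49,684/4⌋ = $12,421 → take SL $12,421. Book value $42,763.
Year 8: DB = ⌊$42,763 × 150%/10⌋ = $6,414; SL = ⌊$37,263/3⌋ = $12,421 → take SL $12,421. Book value $30,342.
Year 9: DB = ⌊$30,342 × 150%/10⌋ = $4,551; SL = ⌊$24,842/2⌋ = $12,421 → take SL $12,421. Book value $17,921.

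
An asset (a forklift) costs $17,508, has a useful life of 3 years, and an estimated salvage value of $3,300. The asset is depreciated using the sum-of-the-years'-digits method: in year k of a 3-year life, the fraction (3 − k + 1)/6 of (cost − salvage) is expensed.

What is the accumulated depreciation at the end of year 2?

$11,840

Depreciable base = $17,508 − $3,300 = $14,208.
Sum of the years' digits = 3+2+1 = 6.
Year 1: $14,208 × 3/6 = $7,104. Book value $10,404.
Year 2: $14,208 × 2/6 = $4,736. Book value $5,668.
Accumulated through year 2 = $17,508 − $5,668 = $11,840.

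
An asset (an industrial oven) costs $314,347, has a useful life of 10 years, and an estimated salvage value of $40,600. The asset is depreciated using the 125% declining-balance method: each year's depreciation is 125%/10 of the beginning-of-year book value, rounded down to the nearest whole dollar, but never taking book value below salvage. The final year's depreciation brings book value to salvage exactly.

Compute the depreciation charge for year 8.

Depreciable base = $314,347 − $40,600 = $273,747.
Year 1: ⌊$314,347 × 125%/10⌋ = $39,293. Book value $275,054.
Year 2: ⌊$275,054 × 125%/10⌋ = $34,381. Book value $240,673.
Year 3: ⌊$240,673 × 125%/10⌋ = $30,084. Book value $210,589.
Year 4: ⌊$210,589 × 125%/10⌋ = $26,323. Book value $184,266.
Year 5: ⌊$184,266 × 125%/10⌋ = $23,033. Book value $161,233.
Year 6: ⌊$161,233 × 125%/10⌋ = $20,154. Book value $141,079.
Year 7: ⌊$141,079 × 125%/10⌋ = $17,634. Book value $123,445.
Year 8: ⌊$123,445 × 125%/10⌋ = $15,430. Book value $108,015.

$15,430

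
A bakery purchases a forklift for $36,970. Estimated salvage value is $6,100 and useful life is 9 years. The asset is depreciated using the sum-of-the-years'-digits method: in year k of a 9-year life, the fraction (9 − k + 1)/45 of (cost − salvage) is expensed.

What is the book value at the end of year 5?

Depreciable base = $36,970 − $6,100 = $30,870.
Sum of the years' digits = 9+8+7+6+5+4+3+2+1 = 45.
Year 1: $30,870 × 9/45 = $6,174. Book value $30,796.
Year 2: $30,870 × 8/45 = $5,488. Book value $25,308.
Year 3: $30,870 × 7/45 = $4,802. Book value $20,506.
Year 4: $30,870 × 6/45 = $4,116. Book value $16,390.
Year 5: $30,870 × 5/45 = $3,430. Book value $12,960.

$12,960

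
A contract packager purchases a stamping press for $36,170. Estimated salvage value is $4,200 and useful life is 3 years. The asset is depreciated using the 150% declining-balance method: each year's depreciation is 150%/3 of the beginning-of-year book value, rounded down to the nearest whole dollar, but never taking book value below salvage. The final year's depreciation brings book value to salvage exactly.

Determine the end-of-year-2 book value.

Depreciable base = $36,170 − $4,200 = $31,970.
Year 1: ⌊$36,170 × 150%/3⌋ = $18,085. Book value $18,085.
Year 2: ⌊$18,085 × 150%/3⌋ = $9,042. Book value $9,043.

$9,043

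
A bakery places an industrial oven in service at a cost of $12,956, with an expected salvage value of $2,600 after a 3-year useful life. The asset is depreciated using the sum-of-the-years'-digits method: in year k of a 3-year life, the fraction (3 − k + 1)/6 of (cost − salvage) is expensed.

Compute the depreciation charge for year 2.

$3,452

Depreciable base = $12,956 − $2,600 = $10,356.
Sum of the years' digits = 3+2+1 = 6.
Year 1: $10,356 × 3/6 = $5,178. Book value $7,778.
Year 2: $10,356 × 2/6 = $3,452. Book value $4,326.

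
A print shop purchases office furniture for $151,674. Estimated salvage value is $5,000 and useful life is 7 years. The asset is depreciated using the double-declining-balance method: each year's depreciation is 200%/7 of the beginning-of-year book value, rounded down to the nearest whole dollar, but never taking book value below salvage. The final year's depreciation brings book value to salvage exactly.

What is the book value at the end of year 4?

Depreciable base = $151,674 − $5,000 = $146,674.
Year 1: ⌊$151,674 × 200%/7⌋ = $43,335. Book value $108,339.
Year 2: ⌊$108,339 × 200%/7⌋ = $30,954. Book value $77,385.
Year 3: ⌊$77,385 × 200%/7⌋ = $22,110. Book value $55,275.
Year 4: ⌊$55,275 × 200%/7⌋ = $15,792. Book value $39,483.

$39,483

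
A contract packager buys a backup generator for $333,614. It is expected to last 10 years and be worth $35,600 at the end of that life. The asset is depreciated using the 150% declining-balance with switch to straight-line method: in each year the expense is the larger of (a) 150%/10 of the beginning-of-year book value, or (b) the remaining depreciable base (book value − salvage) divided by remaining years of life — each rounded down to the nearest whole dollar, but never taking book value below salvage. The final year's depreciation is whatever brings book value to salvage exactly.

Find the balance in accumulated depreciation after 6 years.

$208,071

Depreciable base = $333,614 − $35,600 = $298,014.
Year 1: DB = ⌊$333,614 × 150%/10⌋ = $50,042; SL = ⌊$298,014/10⌋ = $29,801 → take DB $50,042. Book value $283,572.
Year 2: DB = ⌊$283,572 × 150%/10⌋ = $42,535; SL = ⌊$247,972/9⌋ = $27,552 → take DB $42,535. Book value $241,037.
Year 3: DB = ⌊$241,037 × 150%/10⌋ = $36,155; SL = ⌊$205,437/8⌋ = $25,679 → take DB $36,155. Book value $204,882.
Year 4: DB = ⌊$204,882 × 150%/10⌋ = $30,732; SL = ⌊$169,282/7⌋ = $24,183 → take DB $30,732. Book value $174,150.
Year 5: DB = ⌊$174,150 × 150%/10⌋ = $26,122; SL = ⌊$138,550/6⌋ = $23,091 → take DB $26,122. Book value $148,028.
Year 6: DB = ⌊$148,028 × 150%/10⌋ = $22,204; SL = ⌊$112,428/5⌋ = $22,485 → take SL $22,485. Book value $125,543.
Accumulated through year 6 = $333,614 − $125,543 = $208,071.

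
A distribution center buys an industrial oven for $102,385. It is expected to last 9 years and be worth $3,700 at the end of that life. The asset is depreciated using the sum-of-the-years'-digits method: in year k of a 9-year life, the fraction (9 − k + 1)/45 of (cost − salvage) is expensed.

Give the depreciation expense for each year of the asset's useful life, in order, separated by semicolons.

Depreciable base = $102,385 − $3,700 = $98,685.
Sum of the years' digits = 9+8+7+6+5+4+3+2+1 = 45.
Year 1: $98,685 × 9/45 = $19,737. Book value $82,648.
Year 2: $98,685 × 8/45 = $17,544. Book value $65,104.
Year 3: $98,685 × 7/45 = $15,351. Book value $49,753.
Year 4: $98,685 × 6/45 = $13,158. Book value $36,595.
Year 5: $98,685 × 5/45 = $10,965. Book value $25,630.
Year 6: $98,685 × 4/45 = $8,772. Book value $16,858.
Year 7: $98,685 × 3/45 = $6,579. Book value $10,279.
Year 8: $98,685 × 2/45 = $4,386. Book value $5,893.
Year 9: $98,685 × 1/45 = $2,193. Book value $3,700.

$19,737; $17,544; $15,351; $13,158; $10,965; $8,772; $6,579; $4,386; $2,193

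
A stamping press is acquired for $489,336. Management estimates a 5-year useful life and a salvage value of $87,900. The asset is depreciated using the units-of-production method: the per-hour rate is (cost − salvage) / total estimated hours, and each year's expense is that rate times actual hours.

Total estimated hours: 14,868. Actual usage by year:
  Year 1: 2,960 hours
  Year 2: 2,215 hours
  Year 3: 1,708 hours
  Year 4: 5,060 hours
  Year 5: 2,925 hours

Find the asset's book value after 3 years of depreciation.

$303,495

Depreciable base = $489,336 − $87,900 = $401,436.
Rate = $401,436 / 14,868 hours = $27 per hour.
Year 1: 2,960 × $27 = $79,920. Book value $409,416.
Year 2: 2,215 × $27 = $59,805. Book value $349,611.
Year 3: 1,708 × $27 = $46,116. Book value $303,495.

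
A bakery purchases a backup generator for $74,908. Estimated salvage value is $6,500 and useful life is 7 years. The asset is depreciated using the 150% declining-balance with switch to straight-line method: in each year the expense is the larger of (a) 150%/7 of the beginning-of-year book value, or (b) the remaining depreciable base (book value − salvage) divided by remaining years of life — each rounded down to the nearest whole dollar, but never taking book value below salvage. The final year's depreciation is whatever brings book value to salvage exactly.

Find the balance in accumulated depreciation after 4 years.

$46,358

Depreciable base = $74,908 − $6,500 = $68,408.
Year 1: DB = ⌊$74,908 × 150%/7⌋ = $16,051; SL = ⌊$68,408/7⌋ = $9,772 → take DB $16,051. Book value $58,857.
Year 2: DB = ⌊$58,857 × 150%/7⌋ = $12,612; SL = ⌊$52,357/6⌋ = $8,726 → take DB $12,612. Book value $46,245.
Year 3: DB = ⌊$46,245 × 150%/7⌋ = $9,909; SL = ⌊$39,745/5⌋ = $7,949 → take DB $9,909. Book value $36,336.
Year 4: DB = ⌊$36,336 × 150%/7⌋ = $7,786; SL = ⌊$29,836/4⌋ = $7,459 → take DB $7,786. Book value $28,550.
Accumulated through year 4 = $74,908 − $28,550 = $46,358.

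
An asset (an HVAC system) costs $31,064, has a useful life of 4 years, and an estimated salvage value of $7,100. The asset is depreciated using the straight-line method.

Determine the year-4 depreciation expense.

Depreciable base = $31,064 − $7,100 = $23,964.
Annual expense = $23,964 / 4 = $5,991.

$5,991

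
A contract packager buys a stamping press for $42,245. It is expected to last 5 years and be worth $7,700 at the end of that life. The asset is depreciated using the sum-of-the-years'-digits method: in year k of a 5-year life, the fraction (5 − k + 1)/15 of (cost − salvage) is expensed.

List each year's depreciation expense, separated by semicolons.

Depreciable base = $42,245 − $7,700 = $34,545.
Sum of the years' digits = 5+4+3+2+1 = 15.
Year 1: $34,545 × 5/15 = $11,515. Book value $30,730.
Year 2: $34,545 × 4/15 = $9,212. Book value $21,518.
Year 3: $34,545 × 3/15 = $6,909. Book value $14,609.
Year 4: $34,545 × 2/15 = $4,606. Book value $10,003.
Year 5: $34,545 × 1/15 = $2,303. Book value $7,700.

$11,515; $9,212; $6,909; $4,606; $2,303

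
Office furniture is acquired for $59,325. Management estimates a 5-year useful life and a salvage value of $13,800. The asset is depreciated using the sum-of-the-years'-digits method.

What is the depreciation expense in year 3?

$9,105

Depreciable base = $59,325 − $13,800 = $45,525.
Sum of the years' digits = 5+4+3+2+1 = 15.
Year 1: $45,525 × 5/15 = $15,175. Book value $44,150.
Year 2: $45,525 × 4/15 = $12,140. Book value $32,010.
Year 3: $45,525 × 3/15 = $9,105. Book value $22,905.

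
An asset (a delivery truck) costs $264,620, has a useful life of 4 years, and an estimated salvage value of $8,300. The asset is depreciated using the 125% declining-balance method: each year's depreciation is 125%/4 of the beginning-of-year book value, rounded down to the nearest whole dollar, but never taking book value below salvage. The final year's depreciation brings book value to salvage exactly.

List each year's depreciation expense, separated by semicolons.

$82,693; $56,852; $39,085; $77,690

Depreciable base = $264,620 − $8,300 = $256,320.
Year 1: ⌊$264,620 × 125%/4⌋ = $82,693. Book value $181,927.
Year 2: ⌊$181,927 × 125%/4⌋ = $56,852. Book value $125,075.
Year 3: ⌊$125,075 × 125%/4⌋ = $39,085. Book value $85,990.
Year 4 (final): $85,990 − $8,300 = $77,690. Book value $8,300.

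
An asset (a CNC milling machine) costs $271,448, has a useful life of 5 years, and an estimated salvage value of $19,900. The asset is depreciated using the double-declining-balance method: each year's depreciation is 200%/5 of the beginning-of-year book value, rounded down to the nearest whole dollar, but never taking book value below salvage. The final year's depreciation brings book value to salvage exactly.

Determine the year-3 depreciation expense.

$39,088

Depreciable base = $271,448 − $19,900 = $251,548.
Year 1: ⌊$271,448 × 200%/5⌋ = $108,579. Book value $162,869.
Year 2: ⌊$162,869 × 200%/5⌋ = $65,147. Book value $97,722.
Year 3: ⌊$97,722 × 200%/5⌋ = $39,088. Book value $58,634.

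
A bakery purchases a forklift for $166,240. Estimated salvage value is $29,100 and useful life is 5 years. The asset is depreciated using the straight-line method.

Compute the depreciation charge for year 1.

$27,428

Depreciable base = $166,240 − $29,100 = $137,140.
Annual expense = $137,140 / 5 = $27,428.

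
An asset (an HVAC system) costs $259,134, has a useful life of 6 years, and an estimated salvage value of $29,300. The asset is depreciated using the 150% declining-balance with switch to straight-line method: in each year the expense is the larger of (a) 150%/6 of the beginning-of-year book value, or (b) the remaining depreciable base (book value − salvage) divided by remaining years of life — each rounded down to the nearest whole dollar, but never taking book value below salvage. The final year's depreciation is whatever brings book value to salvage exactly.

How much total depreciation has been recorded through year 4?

Depreciable base = $259,134 − $29,300 = $229,834.
Year 1: DB = ⌊$259,134 × 150%/6⌋ = $64,783; SL = ⌊$229,834/6⌋ = $38,305 → take DB $64,783. Book value $194,351.
Year 2: DB = ⌊$194,351 × 150%/6⌋ = $48,587; SL = ⌊$165,051/5⌋ = $33,010 → take DB $48,587. Book value $145,764.
Year 3: DB = ⌊$145,764 × 150%/6⌋ = $36,441; SL = ⌊$116,464/4⌋ = $29,116 → take DB $36,441. Book value $109,323.
Year 4: DB = ⌊$109,323 × 150%/6⌋ = $27,330; SL = ⌊$80,023/3⌋ = $26,674 → take DB $27,330. Book value $81,993.
Accumulated through year 4 = $259,134 − $81,993 = $177,141.

$177,141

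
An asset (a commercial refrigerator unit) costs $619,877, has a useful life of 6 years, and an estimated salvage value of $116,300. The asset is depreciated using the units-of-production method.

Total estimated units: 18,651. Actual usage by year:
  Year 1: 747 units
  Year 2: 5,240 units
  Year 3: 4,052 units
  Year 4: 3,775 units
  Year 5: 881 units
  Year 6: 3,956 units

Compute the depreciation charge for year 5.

Depreciable base = $619,877 − $116,300 = $503,577.
Rate = $503,577 / 18,651 units = $27 per unit.
Year 1: 747 × $27 = $20,169. Book value $599,708.
Year 2: 5,240 × $27 = $141,480. Book value $458,228.
Year 3: 4,052 × $27 = $109,404. Book value $348,824.
Year 4: 3,775 × $27 = $101,925. Book value $246,899.
Year 5: 881 × $27 = $23,787. Book value $223,112.

$23,787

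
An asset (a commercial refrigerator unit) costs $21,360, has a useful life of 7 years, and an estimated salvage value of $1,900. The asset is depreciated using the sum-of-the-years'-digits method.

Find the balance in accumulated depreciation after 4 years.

Depreciable base = $21,360 − $1,900 = $19,460.
Sum of the years' digits = 7+6+5+4+3+2+1 = 28.
Year 1: $19,460 × 7/28 = $4,865. Book value $16,495.
Year 2: $19,460 × 6/28 = $4,170. Book value $12,325.
Year 3: $19,460 × 5/28 = $3,475. Book value $8,850.
Year 4: $19,460 × 4/28 = $2,780. Book value $6,070.
Accumulated through year 4 = $21,360 − $6,070 = $15,290.

$15,290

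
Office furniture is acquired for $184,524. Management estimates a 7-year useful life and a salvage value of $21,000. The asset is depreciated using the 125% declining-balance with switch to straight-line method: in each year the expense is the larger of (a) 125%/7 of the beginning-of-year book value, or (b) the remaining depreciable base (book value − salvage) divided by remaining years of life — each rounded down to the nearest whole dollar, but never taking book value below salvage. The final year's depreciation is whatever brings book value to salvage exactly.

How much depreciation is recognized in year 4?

Depreciable base = $184,524 − $21,000 = $163,524.
Year 1: DB = ⌊$184,524 × 125%/7⌋ = $32,950; SL = ⌊$163,524/7⌋ = $23,360 → take DB $32,950. Book value $151,574.
Year 2: DB = ⌊$151,574 × 125%/7⌋ = $27,066; SL = ⌊$130,574/6⌋ = $21,762 → take DB $27,066. Book value $124,508.
Year 3: DB = ⌊$124,508 × 125%/7⌋ = $22,233; SL = ⌊$103,508/5⌋ = $20,701 → take DB $22,233. Book value $102,275.
Year 4: DB = ⌊$102,275 × 125%/7⌋ = $18,263; SL = ⌊$81,275/4⌋ = $20,318 → take SL $20,318. Book value $81,957.

$20,318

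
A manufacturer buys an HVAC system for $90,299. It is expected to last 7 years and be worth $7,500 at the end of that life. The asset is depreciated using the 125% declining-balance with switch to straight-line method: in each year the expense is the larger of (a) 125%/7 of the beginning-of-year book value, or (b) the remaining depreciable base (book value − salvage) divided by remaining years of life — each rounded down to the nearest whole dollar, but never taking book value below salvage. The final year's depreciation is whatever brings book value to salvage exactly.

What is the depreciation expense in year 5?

$10,637

Depreciable base = $90,299 − $7,500 = $82,799.
Year 1: DB = ⌊$90,299 × 125%/7⌋ = $16,124; SL = ⌊$82,799/7⌋ = $11,828 → take DB $16,124. Book value $74,175.
Year 2: DB = ⌊$74,175 × 125%/7⌋ = $13,245; SL = ⌊$66,675/6⌋ = $11,112 → take DB $13,245. Book value $60,930.
Year 3: DB = ⌊$60,930 × 125%/7⌋ = $10,880; SL = ⌊$53,430/5⌋ = $10,686 → take DB $10,880. Book value $50,050.
Year 4: DB = ⌊$50,050 × 125%/7⌋ = $8,937; SL = ⌊$42,550/4⌋ = $10,637 → take SL $10,637. Book value $39,413.
Year 5: DB = ⌊$39,413 × 125%/7⌋ = $7,038; SL = ⌊$31,913/3⌋ = $10,637 → take SL $10,637. Book value $28,776.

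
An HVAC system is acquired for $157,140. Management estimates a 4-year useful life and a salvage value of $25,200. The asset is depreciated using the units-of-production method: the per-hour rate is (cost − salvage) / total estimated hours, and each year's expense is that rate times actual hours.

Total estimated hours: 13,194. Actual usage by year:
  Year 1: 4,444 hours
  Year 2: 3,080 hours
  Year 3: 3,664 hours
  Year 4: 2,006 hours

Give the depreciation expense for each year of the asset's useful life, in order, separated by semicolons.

Depreciable base = $157,140 − $25,200 = $131,940.
Rate = $131,940 / 13,194 hours = $10 per hour.
Year 1: 4,444 × $10 = $44,440. Book value $112,700.
Year 2: 3,080 × $10 = $30,800. Book value $81,900.
Year 3: 3,664 × $10 = $36,640. Book value $45,260.
Year 4: 2,006 × $10 = $20,060. Book value $25,200.

$44,440; $30,800; $36,640; $20,060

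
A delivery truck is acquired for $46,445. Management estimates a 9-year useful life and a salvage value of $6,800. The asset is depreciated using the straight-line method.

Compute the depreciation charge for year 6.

$4,405

Depreciable base = $46,445 − $6,800 = $39,645.
Annual expense = $39,645 / 9 = $4,405.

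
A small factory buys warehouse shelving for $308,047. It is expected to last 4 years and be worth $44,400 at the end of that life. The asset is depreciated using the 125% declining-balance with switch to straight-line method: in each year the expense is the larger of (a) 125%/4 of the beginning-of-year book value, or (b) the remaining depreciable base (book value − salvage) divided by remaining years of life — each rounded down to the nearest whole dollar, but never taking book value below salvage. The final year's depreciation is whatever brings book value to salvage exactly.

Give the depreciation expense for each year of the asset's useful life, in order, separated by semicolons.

Depreciable base = $308,047 − $44,400 = $263,647.
Year 1: DB = ⌊$308,047 × 125%/4⌋ = $96,264; SL = ⌊$263,647/4⌋ = $65,911 → take DB $96,264. Book value $211,783.
Year 2: DB = ⌊$211,783 × 125%/4⌋ = $66,182; SL = ⌊$167,383/3⌋ = $55,794 → take DB $66,182. Book value $145,601.
Year 3: DB = ⌊$145,601 × 125%/4⌋ = $45,500; SL = ⌊$101,201/2⌋ = $50,600 → take SL $50,600. Book value $95,001.
Year 4 (final): $95,001 − $44,400 = $50,601. Book value $44,400.

$96,264; $66,182; $50,600; $50,601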